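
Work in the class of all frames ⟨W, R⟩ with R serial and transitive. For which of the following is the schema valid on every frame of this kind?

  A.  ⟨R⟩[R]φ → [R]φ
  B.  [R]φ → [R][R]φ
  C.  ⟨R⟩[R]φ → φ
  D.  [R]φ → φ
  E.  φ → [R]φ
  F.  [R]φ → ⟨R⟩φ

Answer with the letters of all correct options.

B, F

(A) ⟨R⟩[R]φ → [R]φ is the dual of axiom 5, which corresponds to the euclidean property. Such an R need not be euclidean — not valid.
(B) [R]φ → [R][R]φ is axiom 4, which corresponds to transitivity. Every such R is transitive — valid.
(C) ⟨R⟩[R]φ → φ is the dual of axiom B; it is valid on a frame exactly when R is symmetric. Such an R need not be symmetric, so not valid.
(D) [R]φ → φ (axiom T) characterises the reflexive frames. Such an R need not be reflexive — not valid.
(E) φ → [R]φ is equivalent to ◇p→p; it holds exactly when R ⊆ identity. Such an R need not be a subset of the identity — not valid.
(F) axiom D: valid iff R is serial. Every such R is serial — valid.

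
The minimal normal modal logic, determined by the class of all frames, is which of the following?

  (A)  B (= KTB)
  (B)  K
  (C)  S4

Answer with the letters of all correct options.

B

(A) B (= KTB) is determined by the class of reflexive and symmetric frames.
(B) K is determined by exactly this class.
(C) S4 is determined by the class of reflexive and transitive frames.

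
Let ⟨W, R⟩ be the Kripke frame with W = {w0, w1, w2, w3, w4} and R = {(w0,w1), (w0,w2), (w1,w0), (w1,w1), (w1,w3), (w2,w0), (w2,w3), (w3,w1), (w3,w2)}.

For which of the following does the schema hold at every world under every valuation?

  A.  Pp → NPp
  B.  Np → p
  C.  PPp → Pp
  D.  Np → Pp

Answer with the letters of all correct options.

R is not reflexive: not w0 R w0.
R is not transitive: w0 R w1 and w1 R w0 but not w0 R w0.
R is not euclidean: w0 R w1 and w0 R w2 but not w1 R w2.
R is not serial: w4 has no R-successor.
(A) Pp → NPp (axiom 5) characterises the euclidean frames. R is not euclidean — not valid.
(B) Np → p (axiom T) characterises the reflexive frames. R is not reflexive — not valid.
(C) PPp → Pp is the dual of axiom 4, which corresponds to transitivity. R is not transitive — not valid.
(D) Np → Pp (axiom D) characterises the serial frames. R is not serial — not valid.

none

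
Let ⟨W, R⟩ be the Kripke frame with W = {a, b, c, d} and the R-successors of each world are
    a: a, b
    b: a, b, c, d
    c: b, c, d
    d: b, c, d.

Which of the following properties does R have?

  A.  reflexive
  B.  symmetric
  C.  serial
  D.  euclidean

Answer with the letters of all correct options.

A, B, C

(A) reflexive: each world relates to itself.
(B) symmetric: every R-edge is matched by its reverse.
(C) serial: every world has an R-successor.
(D) not euclidean: b R a and b R c but not a R c.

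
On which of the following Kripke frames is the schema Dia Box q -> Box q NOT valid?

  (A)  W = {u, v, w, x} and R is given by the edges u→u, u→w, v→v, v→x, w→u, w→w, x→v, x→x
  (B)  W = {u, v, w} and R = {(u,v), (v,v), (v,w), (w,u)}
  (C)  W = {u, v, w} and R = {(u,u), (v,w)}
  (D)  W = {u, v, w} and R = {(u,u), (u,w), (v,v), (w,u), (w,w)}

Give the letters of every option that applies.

The schema Dia Box q -> Box q is the dual of axiom 5; it is valid on a frame iff R is euclidean.
(A) R is euclidean (any two R-successors of the same world are R-related), so the schema is valid here.
(B) R is not euclidean (v R w and v R v but not w R v), so the schema fails here.
(C) R is not euclidean (v R w and v R w but not w R w), so the schema fails here.
(D) R is euclidean (any two R-successors of the same world are R-related), so the schema is valid here.

B, C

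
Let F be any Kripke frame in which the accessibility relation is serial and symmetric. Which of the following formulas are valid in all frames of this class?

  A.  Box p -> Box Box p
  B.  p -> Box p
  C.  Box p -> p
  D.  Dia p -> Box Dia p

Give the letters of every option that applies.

(A) axiom 4: valid iff R is transitive. Such an R need not be transitive — not valid.
(B) p -> Box p is equivalent to ◇p→p; it holds exactly when R ⊆ identity. Such an R need not be a subset of the identity — not valid.
(C) Box p -> p is axiom T; it is valid on a frame exactly when R is reflexive. Such an R need not be reflexive, so not valid.
(D) axiom 5: valid iff R is euclidean. Such an R need not be euclidean — not valid.

none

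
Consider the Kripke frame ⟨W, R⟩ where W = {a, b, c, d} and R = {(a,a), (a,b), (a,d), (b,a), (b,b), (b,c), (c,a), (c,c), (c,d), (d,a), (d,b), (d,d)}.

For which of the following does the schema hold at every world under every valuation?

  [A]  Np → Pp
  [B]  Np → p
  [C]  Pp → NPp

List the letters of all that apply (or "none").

R is reflexive: each world relates to itself.
R is not euclidean: a R b and a R d but not b R d.
R is serial: every world has an R-successor.
(A) Np → Pp is axiom D; it is valid on a frame exactly when R is serial. R is serial, so valid.
(B) Np → p (axiom T) characterises the reflexive frames. R is reflexive — valid.
(C) Pp → NPp is axiom 5; it is valid on a frame exactly when R is euclidean. R is not euclidean, so not valid.

A, B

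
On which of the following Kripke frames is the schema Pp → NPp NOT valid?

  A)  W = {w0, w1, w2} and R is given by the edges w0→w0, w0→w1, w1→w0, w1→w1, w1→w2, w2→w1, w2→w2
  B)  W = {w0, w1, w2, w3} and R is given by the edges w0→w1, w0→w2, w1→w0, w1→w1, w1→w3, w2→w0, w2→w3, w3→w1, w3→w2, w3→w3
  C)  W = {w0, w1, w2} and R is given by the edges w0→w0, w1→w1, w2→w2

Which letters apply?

The schema Pp → NPp is axiom 5; it is valid on a frame iff R is euclidean.
(A) R is not euclidean (w1 R w0 and w1 R w2 but not w0 R w2), so the schema fails here.
(B) R is not euclidean (w0 R w1 and w0 R w2 but not w1 R w2), so the schema fails here.
(C) R is euclidean (any two R-successors of the same world are R-related), so the schema is valid here.

A, B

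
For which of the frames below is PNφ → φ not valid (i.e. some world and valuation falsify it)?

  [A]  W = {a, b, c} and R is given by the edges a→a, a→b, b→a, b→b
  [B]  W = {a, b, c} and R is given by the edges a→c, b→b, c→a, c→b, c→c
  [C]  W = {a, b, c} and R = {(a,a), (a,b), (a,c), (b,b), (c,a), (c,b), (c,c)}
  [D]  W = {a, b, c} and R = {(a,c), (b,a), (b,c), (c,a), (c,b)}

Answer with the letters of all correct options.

B, C, D

The schema PNφ → φ is the dual of axiom B; it is valid on a frame iff R is symmetric.
(A) R is symmetric (every R-edge is matched by its reverse), so the schema is valid here.
(B) R is not symmetric (c R b but not b R c), so the schema fails here.
(C) R is not symmetric (a R b but not b R a), so the schema fails here.
(D) R is not symmetric (b R a but not a R b), so the schema fails here.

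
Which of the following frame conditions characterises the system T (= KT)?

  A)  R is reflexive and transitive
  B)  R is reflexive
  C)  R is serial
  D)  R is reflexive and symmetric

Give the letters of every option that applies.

B

(A) this class determines S4, not T (= KT).
(B) T (= KT) is sound and complete for exactly this class.
(C) this class determines D, not T (= KT).
(D) this class determines B (= KTB), not T (= KT).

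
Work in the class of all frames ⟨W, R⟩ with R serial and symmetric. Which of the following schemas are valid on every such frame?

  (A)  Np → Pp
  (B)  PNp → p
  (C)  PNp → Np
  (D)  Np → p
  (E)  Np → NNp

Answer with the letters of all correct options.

A, B

(A) Np → Pp (axiom D) characterises the serial frames. Every such R is serial — valid.
(B) PNp → p (the dual of axiom B) characterises the symmetric frames. Every such R is symmetric — valid.
(C) PNp → Np (the dual of axiom 5) characterises the euclidean frames. Such an R need not be euclidean — not valid.
(D) Np → p is axiom T, which corresponds to reflexivity. Such an R need not be reflexive — not valid.
(E) Np → NNp (axiom 4) characterises the transitive frames. Such an R need not be transitive — not valid.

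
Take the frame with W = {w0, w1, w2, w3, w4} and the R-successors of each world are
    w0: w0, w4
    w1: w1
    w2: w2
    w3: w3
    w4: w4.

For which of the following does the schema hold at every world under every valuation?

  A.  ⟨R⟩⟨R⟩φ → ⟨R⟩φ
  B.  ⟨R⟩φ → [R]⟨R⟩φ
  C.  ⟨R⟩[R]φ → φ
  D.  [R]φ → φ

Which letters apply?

A, D

R is reflexive: each world relates to itself.
R is not symmetric: w0 R w4 but not w4 R w0.
R is transitive: R is closed under composition.
R is not euclidean: w0 R w4 and w0 R w0 but not w4 R w0.
(A) ⟨R⟩⟨R⟩φ → ⟨R⟩φ is the dual of axiom 4, which corresponds to transitivity. R is transitive — valid.
(B) ⟨R⟩φ → [R]⟨R⟩φ is axiom 5, which corresponds to the euclidean property. R is not euclidean — not valid.
(C) the dual of axiom B: valid iff R is symmetric. R is not symmetric — not valid.
(D) [R]φ → φ is axiom T, which corresponds to reflexivity. R is reflexive — valid.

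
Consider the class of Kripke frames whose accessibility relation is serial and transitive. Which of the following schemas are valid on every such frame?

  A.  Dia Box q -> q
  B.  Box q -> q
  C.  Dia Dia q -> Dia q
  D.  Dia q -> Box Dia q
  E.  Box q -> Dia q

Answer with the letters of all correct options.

C, E

(A) the dual of axiom B: valid iff R is symmetric. Such an R need not be symmetric — not valid.
(B) Box q -> q is axiom T; it is valid on a frame exactly when R is reflexive. Such an R need not be reflexive, so not valid.
(C) Dia Dia q -> Dia q is the dual of axiom 4, which corresponds to transitivity. Every such R is transitive — valid.
(D) Dia q -> Box Dia q is axiom 5; it is valid on a frame exactly when R is euclidean. Such an R need not be euclidean, so not valid.
(E) axiom D: valid iff R is serial. Every such R is serial — valid.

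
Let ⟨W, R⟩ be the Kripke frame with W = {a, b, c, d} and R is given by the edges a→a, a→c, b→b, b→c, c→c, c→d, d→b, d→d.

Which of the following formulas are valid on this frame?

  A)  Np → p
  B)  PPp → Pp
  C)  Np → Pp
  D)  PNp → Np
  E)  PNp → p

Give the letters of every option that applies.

R is reflexive: each world relates to itself.
R is not symmetric: a R c but not c R a.
R is not transitive: a R c and c R d but not a R d.
R is not euclidean: a R c and a R a but not c R a.
R is serial: every world has an R-successor.
(A) Np → p is axiom T; it is valid on a frame exactly when R is reflexive. R is reflexive, so valid.
(B) PPp → Pp (the dual of axiom 4) characterises the transitive frames. R is not transitive — not valid.
(C) Np → Pp is axiom D, which corresponds to seriality. R is serial — valid.
(D) PNp → Np is the dual of axiom 5; it is valid on a frame exactly when R is euclidean. R is not euclidean, so not valid.
(E) the dual of axiom B: valid iff R is symmetric. R is not symmetric — not valid.

A, C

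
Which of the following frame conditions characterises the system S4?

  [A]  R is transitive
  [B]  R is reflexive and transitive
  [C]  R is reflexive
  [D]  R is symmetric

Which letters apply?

B

(A) this class determines K4, not S4.
(B) S4 is sound and complete for exactly this class.
(C) this class determines T (= KT), not S4.
(D) this class determines KB, not S4.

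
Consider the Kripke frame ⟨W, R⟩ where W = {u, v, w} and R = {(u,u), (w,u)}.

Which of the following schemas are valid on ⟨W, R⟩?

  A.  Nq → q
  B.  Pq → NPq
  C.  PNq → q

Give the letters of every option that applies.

R is not reflexive: not v R v.
R is not symmetric: w R u but not u R w.
R is euclidean: any two R-successors of the same world are R-related.
(A) Nq → q is axiom T, which corresponds to reflexivity. R is not reflexive — not valid.
(B) Pq → NPq is axiom 5; it is valid on a frame exactly when R is euclidean. R is euclidean, so valid.
(C) PNq → q is the dual of axiom B, which corresponds to symmetry. R is not symmetric — not valid.

B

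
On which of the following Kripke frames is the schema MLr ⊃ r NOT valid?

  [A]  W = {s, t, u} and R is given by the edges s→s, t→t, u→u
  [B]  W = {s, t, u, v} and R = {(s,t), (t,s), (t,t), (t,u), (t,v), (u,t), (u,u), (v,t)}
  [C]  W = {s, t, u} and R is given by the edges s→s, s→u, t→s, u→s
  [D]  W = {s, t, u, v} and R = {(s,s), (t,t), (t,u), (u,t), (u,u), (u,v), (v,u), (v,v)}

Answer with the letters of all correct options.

C

The schema MLr ⊃ r is the dual of axiom B; it is valid on a frame iff R is symmetric.
(A) R is symmetric (every R-edge is matched by its reverse), so the schema is valid here.
(B) R is symmetric (every R-edge is matched by its reverse), so the schema is valid here.
(C) R is not symmetric (t R s but not s R t), so the schema fails here.
(D) R is symmetric (every R-edge is matched by its reverse), so the schema is valid here.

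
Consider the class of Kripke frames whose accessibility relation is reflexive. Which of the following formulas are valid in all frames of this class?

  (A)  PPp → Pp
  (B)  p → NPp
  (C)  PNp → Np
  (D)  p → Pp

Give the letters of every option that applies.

A reflexive relation is serial.
(A) the dual of axiom 4: valid iff R is transitive. Such an R need not be transitive — not valid.
(B) axiom B: valid iff R is symmetric. Such an R need not be symmetric — not valid.
(C) PNp → Np is the dual of axiom 5; it is valid on a frame exactly when R is euclidean. Such an R need not be euclidean, so not valid.
(D) p → Pp is the dual of axiom T; it is valid on a frame exactly when R is reflexive. Every such R is reflexive, so valid.

D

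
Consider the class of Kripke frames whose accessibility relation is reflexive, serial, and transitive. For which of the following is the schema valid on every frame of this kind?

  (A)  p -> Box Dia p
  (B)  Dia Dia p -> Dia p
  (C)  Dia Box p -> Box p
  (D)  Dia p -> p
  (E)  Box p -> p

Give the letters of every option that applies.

(A) axiom B: valid iff R is symmetric. Such an R need not be symmetric — not valid.
(B) Dia Dia p -> Dia p is the dual of axiom 4; it is valid on a frame exactly when R is transitive. Every such R is transitive, so valid.
(C) Dia Box p -> Box p (the dual of axiom 5) characterises the euclidean frames. Such an R need not be euclidean — not valid.
(D) Dia p -> p is valid only on frames where every R-edge is a self-loop. Such an R need not be a subset of the identity — not valid.
(E) Box p -> p is axiom T; it is valid on a frame exactly when R is reflexive. Every such R is reflexive, so valid.

B, E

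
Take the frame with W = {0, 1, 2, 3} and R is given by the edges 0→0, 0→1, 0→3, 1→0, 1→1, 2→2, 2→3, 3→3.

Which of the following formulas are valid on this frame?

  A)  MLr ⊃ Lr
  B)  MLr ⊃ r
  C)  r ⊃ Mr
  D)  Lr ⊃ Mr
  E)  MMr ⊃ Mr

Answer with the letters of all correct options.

C, D

R is reflexive: each world relates to itself.
R is not symmetric: 0 R 3 but not 3 R 0.
R is not transitive: 1 R 0 and 0 R 3 but not 1 R 3.
R is not euclidean: 0 R 1 and 0 R 3 but not 1 R 3.
R is serial: every world has an R-successor.
(A) MLr ⊃ Lr is the dual of axiom 5; it is valid on a frame exactly when R is euclidean. R is not euclidean, so not valid.
(B) the dual of axiom B: valid iff R is symmetric. R is not symmetric — not valid.
(C) the dual of axiom T: valid iff R is reflexive. R is reflexive — valid.
(D) Lr ⊃ Mr (axiom D) characterises the serial frames. R is serial — valid.
(E) MMr ⊃ Mr is the dual of axiom 4; it is valid on a frame exactly when R is transitive. R is not transitive, so not valid.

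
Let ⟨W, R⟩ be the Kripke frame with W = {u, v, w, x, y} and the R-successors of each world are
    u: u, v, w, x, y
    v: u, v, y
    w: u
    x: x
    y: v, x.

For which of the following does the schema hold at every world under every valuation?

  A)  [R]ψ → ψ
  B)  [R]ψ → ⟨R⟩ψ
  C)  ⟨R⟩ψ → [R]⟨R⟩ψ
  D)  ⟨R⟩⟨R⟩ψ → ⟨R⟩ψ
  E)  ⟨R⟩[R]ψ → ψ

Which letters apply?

B

R is not reflexive: not w R w.
R is not symmetric: u R x but not x R u.
R is not transitive: v R u and u R w but not v R w.
R is not euclidean: u R v and u R w but not v R w.
R is serial: every world has an R-successor.
(A) axiom T: valid iff R is reflexive. R is not reflexive — not valid.
(B) axiom D: valid iff R is serial. R is serial — valid.
(C) axiom 5: valid iff R is euclidean. R is not euclidean — not valid.
(D) ⟨R⟩⟨R⟩ψ → ⟨R⟩ψ (the dual of axiom 4) characterises the transitive frames. R is not transitive — not valid.
(E) the dual of axiom B: valid iff R is symmetric. R is not symmetric — not valid.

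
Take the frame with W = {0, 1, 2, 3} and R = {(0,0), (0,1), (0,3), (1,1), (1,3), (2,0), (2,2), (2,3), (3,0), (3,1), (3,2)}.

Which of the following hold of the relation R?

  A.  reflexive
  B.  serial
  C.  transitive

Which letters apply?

B

(A) not reflexive: not 3 R 3.
(B) serial: every world has an R-successor.
(C) not transitive: 0 R 3 and 3 R 2 but not 0 R 2.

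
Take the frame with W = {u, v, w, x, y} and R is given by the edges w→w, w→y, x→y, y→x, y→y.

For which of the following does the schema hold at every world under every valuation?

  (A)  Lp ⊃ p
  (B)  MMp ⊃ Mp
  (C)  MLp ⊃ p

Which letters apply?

none

R is not reflexive: not u R u.
R is not symmetric: w R y but not y R w.
R is not transitive: w R y and y R x but not w R x.
(A) Lp ⊃ p is axiom T; it is valid on a frame exactly when R is reflexive. R is not reflexive, so not valid.
(B) MMp ⊃ Mp is the dual of axiom 4, which corresponds to transitivity. R is not transitive — not valid.
(C) the dual of axiom B: valid iff R is symmetric. R is not symmetric — not valid.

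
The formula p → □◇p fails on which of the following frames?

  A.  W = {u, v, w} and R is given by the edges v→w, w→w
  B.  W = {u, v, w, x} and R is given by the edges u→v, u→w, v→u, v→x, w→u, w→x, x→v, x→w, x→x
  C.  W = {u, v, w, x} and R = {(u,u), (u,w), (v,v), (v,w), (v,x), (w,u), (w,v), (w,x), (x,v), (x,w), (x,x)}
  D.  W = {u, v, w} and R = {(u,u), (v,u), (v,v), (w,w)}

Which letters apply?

The schema p → □◇p is axiom B; it is valid on a frame iff R is symmetric.
(A) R is not symmetric (v R w but not w R v), so the schema fails here.
(B) R is symmetric (every R-edge is matched by its reverse), so the schema is valid here.
(C) R is symmetric (every R-edge is matched by its reverse), so the schema is valid here.
(D) R is not symmetric (v R u but not u R v), so the schema fails here.

A, D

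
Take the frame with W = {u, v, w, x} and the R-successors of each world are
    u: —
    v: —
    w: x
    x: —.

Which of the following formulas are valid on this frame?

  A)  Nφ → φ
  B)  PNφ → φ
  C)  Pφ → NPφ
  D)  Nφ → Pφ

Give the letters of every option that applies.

R is not reflexive: not u R u.
R is not symmetric: w R x but not x R w.
R is not euclidean: w R x and w R x but not x R x.
R is not serial: u has no R-successor.
(A) Nφ → φ is axiom T, which corresponds to reflexivity. R is not reflexive — not valid.
(B) PNφ → φ (the dual of axiom B) characterises the symmetric frames. R is not symmetric — not valid.
(C) Pφ → NPφ (axiom 5) characterises the euclidean frames. R is not euclidean — not valid.
(D) Nφ → Pφ (axiom D) characterises the serial frames. R is not serial — not valid.

none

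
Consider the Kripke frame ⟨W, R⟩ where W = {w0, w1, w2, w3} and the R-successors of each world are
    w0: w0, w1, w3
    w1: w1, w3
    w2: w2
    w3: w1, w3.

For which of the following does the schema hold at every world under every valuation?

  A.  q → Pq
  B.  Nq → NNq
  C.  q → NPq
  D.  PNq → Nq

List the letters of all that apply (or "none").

A, B

R is reflexive: each world relates to itself.
R is not symmetric: w0 R w1 but not w1 R w0.
R is transitive: R is closed under composition.
R is not euclidean: w0 R w1 and w0 R w0 but not w1 R w0.
(A) q → Pq is the dual of axiom T; it is valid on a frame exactly when R is reflexive. R is reflexive, so valid.
(B) Nq → NNq (axiom 4) characterises the transitive frames. R is transitive — valid.
(C) q → NPq is axiom B, which corresponds to symmetry. R is not symmetric — not valid.
(D) PNq → Nq is the dual of axiom 5, which corresponds to the euclidean property. R is not euclidean — not valid.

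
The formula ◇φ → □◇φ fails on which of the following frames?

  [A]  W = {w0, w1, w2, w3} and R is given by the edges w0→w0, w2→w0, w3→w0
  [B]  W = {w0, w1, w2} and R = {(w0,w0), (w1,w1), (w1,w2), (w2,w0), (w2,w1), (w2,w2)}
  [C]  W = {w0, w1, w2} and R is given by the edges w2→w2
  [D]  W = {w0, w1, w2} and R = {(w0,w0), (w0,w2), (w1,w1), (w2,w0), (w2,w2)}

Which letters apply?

B

The schema ◇φ → □◇φ is axiom 5; it is valid on a frame iff R is euclidean.
(A) R is euclidean (any two R-successors of the same world are R-related), so the schema is valid here.
(B) R is not euclidean (w2 R w0 and w2 R w1 but not w0 R w1), so the schema fails here.
(C) R is euclidean (any two R-successors of the same world are R-related), so the schema is valid here.
(D) R is euclidean (any two R-successors of the same world are R-related), so the schema is valid here.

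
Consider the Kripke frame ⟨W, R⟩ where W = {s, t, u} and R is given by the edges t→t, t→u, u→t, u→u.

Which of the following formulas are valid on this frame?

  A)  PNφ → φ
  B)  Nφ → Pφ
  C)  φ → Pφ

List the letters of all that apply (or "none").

R is not reflexive: not s R s.
R is symmetric: every R-edge is matched by its reverse.
R is not serial: s has no R-successor.
(A) PNφ → φ (the dual of axiom B) characterises the symmetric frames. R is symmetric — valid.
(B) Nφ → Pφ is axiom D, which corresponds to seriality. R is not serial — not valid.
(C) φ → Pφ is the dual of axiom T, which corresponds to reflexivity. R is not reflexive — not valid.

A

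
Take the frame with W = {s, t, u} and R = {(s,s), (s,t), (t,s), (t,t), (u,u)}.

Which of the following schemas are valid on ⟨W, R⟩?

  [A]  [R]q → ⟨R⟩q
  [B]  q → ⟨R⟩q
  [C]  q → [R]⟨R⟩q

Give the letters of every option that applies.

A, B, C

R is reflexive: each world relates to itself.
R is symmetric: every R-edge is matched by its reverse.
R is serial: every world has an R-successor.
(A) [R]q → ⟨R⟩q (axiom D) characterises the serial frames. R is serial — valid.
(B) q → ⟨R⟩q is the dual of axiom T; it is valid on a frame exactly when R is reflexive. R is reflexive, so valid.
(C) q → [R]⟨R⟩q is axiom B; it is valid on a frame exactly when R is symmetric. R is symmetric, so valid.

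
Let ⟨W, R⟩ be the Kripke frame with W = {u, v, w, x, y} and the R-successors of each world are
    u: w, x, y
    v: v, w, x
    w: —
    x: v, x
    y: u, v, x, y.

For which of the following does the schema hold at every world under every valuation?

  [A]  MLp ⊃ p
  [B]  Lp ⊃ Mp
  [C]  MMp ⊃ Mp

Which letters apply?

R is not symmetric: u R w but not w R u.
R is not transitive: u R x and x R v but not u R v.
R is not serial: w has no R-successor.
(A) the dual of axiom B: valid iff R is symmetric. R is not symmetric — not valid.
(B) axiom D: valid iff R is serial. R is not serial — not valid.
(C) MMp ⊃ Mp (the dual of axiom 4) characterises the transitive frames. R is not transitive — not valid.

none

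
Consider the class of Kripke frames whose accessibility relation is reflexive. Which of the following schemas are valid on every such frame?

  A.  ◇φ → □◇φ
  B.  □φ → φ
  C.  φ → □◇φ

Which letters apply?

A reflexive relation is serial.
(A) ◇φ → □◇φ (axiom 5) characterises the euclidean frames. Such an R need not be euclidean — not valid.
(B) □φ → φ (axiom T) characterises the reflexive frames. Every such R is reflexive — valid.
(C) φ → □◇φ (axiom B) characterises the symmetric frames. Such an R need not be symmetric — not valid.

B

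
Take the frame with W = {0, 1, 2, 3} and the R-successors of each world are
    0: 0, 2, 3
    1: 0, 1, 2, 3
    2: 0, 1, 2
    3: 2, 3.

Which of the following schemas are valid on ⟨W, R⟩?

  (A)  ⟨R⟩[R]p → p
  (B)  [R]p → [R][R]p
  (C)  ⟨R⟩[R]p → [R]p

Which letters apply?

R is not symmetric: 0 R 3 but not 3 R 0.
R is not transitive: 0 R 2 and 2 R 1 but not 0 R 1.
R is not euclidean: 0 R 2 and 0 R 3 but not 2 R 3.
(A) ⟨R⟩[R]p → p is the dual of axiom B, which corresponds to symmetry. R is not symmetric — not valid.
(B) [R]p → [R][R]p is axiom 4, which corresponds to transitivity. R is not transitive — not valid.
(C) the dual of axiom 5: valid iff R is euclidean. R is not euclidean — not valid.

none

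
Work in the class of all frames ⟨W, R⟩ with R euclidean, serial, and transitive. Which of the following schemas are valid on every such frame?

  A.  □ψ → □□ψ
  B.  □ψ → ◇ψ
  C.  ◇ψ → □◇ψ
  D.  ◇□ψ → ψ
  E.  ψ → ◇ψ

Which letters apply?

(A) □ψ → □□ψ is axiom 4; it is valid on a frame exactly when R is transitive. Every such R is transitive, so valid.
(B) □ψ → ◇ψ is axiom D; it is valid on a frame exactly when R is serial. Every such R is serial, so valid.
(C) ◇ψ → □◇ψ is axiom 5, which corresponds to the euclidean property. Every such R is euclidean — valid.
(D) ◇□ψ → ψ is the dual of axiom B, which corresponds to symmetry. Such an R need not be symmetric — not valid.
(E) ψ → ◇ψ is the dual of axiom T; it is valid on a frame exactly when R is reflexive. Such an R need not be reflexive, so not valid.

A, B, C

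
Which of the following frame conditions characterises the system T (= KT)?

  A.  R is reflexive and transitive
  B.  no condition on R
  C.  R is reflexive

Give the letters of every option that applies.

C

(A) this class determines S4, not T (= KT).
(B) this class determines K, not T (= KT).
(C) T (= KT) is sound and complete for exactly this class.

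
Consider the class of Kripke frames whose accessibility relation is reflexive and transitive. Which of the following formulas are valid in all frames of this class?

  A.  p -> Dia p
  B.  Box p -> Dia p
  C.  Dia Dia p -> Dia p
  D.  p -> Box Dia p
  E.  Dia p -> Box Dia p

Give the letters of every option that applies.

A, B, C

Reflexive relations are serial.
(A) p -> Dia p is the dual of axiom T, which corresponds to reflexivity. Every such R is reflexive — valid.
(B) Box p -> Dia p is axiom D, which corresponds to seriality. Every such R is serial — valid.
(C) Dia Dia p -> Dia p is the dual of axiom 4, which corresponds to transitivity. Every such R is transitive — valid.
(D) p -> Box Dia p is axiom B; it is valid on a frame exactly when R is symmetric. Such an R need not be symmetric, so not valid.
(E) Dia p -> Box Dia p is axiom 5; it is valid on a frame exactly when R is euclidean. Such an R need not be euclidean, so not valid.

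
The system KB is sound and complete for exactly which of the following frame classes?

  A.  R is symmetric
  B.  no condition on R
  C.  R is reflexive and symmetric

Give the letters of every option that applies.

(A) KB is sound and complete for exactly this class.
(B) this class determines K, not KB.
(C) this class determines B (= KTB), not KB.

A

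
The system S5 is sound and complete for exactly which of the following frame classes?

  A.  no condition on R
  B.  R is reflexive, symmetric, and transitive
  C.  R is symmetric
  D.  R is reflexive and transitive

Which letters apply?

B

(A) this class determines K, not S5.
(B) S5 is sound and complete for exactly this class.
(C) this class determines KB, not S5.
(D) this class determines S4, not S5.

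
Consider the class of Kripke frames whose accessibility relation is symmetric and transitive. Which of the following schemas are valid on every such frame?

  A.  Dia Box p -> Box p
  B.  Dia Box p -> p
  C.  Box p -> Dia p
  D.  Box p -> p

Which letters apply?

A symmetric transitive relation is euclidean (uRv and uRw give vRu by symmetry, then vRw by transitivity).
(A) Dia Box p -> Box p is the dual of axiom 5; it is valid on a frame exactly when R is euclidean. Every such R is euclidean, so valid.
(B) Dia Box p -> p is the dual of axiom B, which corresponds to symmetry. Every such R is symmetric — valid.
(C) Box p -> Dia p is axiom D, which corresponds to seriality. Such an R need not be serial — not valid.
(D) Box p -> p (axiom T) characterises the reflexive frames. Such an R need not be reflexive — not valid.

A, B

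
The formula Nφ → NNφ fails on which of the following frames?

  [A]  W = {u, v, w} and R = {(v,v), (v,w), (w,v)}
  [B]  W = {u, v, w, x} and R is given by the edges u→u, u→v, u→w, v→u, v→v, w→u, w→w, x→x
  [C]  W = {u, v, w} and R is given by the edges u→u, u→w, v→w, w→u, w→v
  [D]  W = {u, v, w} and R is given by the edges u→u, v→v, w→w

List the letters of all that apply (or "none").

A, B, C

The schema Nφ → NNφ is axiom 4; it is valid on a frame iff R is transitive.
(A) R is not transitive (w R v and v R w but not w R w), so the schema fails here.
(B) R is not transitive (v R u and u R w but not v R w), so the schema fails here.
(C) R is not transitive (u R w and w R v but not u R v), so the schema fails here.
(D) R is transitive (R is closed under composition), so the schema is valid here.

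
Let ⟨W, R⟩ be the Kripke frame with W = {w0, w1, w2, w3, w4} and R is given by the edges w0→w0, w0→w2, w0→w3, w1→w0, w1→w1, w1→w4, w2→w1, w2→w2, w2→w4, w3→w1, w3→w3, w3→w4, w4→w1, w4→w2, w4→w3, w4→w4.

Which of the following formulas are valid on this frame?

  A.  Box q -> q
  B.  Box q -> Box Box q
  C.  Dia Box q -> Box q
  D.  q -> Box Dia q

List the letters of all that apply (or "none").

R is reflexive: each world relates to itself.
R is not symmetric: w0 R w2 but not w2 R w0.
R is not transitive: w0 R w2 and w2 R w1 but not w0 R w1.
R is not euclidean: w0 R w2 and w0 R w0 but not w2 R w0.
(A) Box q -> q is axiom T; it is valid on a frame exactly when R is reflexive. R is reflexive, so valid.
(B) Box q -> Box Box q (axiom 4) characterises the transitive frames. R is not transitive — not valid.
(C) Dia Box q -> Box q is the dual of axiom 5; it is valid on a frame exactly when R is euclidean. R is not euclidean, so not valid.
(D) q -> Box Dia q (axiom B) characterises the symmetric frames. R is not symmetric — not valid.

A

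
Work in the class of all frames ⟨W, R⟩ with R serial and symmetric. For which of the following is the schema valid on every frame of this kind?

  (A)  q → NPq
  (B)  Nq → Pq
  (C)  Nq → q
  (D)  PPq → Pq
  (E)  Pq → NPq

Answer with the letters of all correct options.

A, B

(A) q → NPq (axiom B) characterises the symmetric frames. Every such R is symmetric — valid.
(B) Nq → Pq (axiom D) characterises the serial frames. Every such R is serial — valid.
(C) axiom T: valid iff R is reflexive. Such an R need not be reflexive — not valid.
(D) PPq → Pq is the dual of axiom 4; it is valid on a frame exactly when R is transitive. Such an R need not be transitive, so not valid.
(E) Pq → NPq is axiom 5, which corresponds to the euclidean property. Such an R need not be euclidean — not valid.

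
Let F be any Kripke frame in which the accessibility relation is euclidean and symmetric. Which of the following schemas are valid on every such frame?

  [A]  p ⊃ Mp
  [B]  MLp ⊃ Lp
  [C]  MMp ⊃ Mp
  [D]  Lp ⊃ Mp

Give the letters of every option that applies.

A symmetric euclidean relation is transitive (uRv and vRw give vRu by symmetry, then uRw by the euclidean condition, applied at v).
(A) p ⊃ Mp is the dual of axiom T; it is valid on a frame exactly when R is reflexive. Such an R need not be reflexive, so not valid.
(B) MLp ⊃ Lp is the dual of axiom 5, which corresponds to the euclidean property. Every such R is euclidean — valid.
(C) MMp ⊃ Mp is the dual of axiom 4; it is valid on a frame exactly when R is transitive. Every such R is transitive, so valid.
(D) Lp ⊃ Mp is axiom D, which corresponds to seriality. Such an R need not be serial — not valid.

B, C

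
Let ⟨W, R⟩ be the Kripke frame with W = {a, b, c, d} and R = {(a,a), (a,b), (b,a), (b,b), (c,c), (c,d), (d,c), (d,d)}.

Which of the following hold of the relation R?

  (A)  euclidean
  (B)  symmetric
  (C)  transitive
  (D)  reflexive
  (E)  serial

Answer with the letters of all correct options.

A, B, C, D, E

(A) euclidean: any two R-successors of the same world are R-related.
(B) symmetric: every R-edge is matched by its reverse.
(C) transitive: R is closed under composition.
(D) reflexive: each world relates to itself.
(E) serial: every world has an R-successor.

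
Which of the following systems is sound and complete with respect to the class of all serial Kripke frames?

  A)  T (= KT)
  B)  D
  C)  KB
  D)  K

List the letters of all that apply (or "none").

(A) T (= KT) is determined by the class of reflexive frames.
(B) D is determined by exactly this class.
(C) KB is determined by the class of symmetric frames.
(D) K is determined by the class of arbitrary frames.

B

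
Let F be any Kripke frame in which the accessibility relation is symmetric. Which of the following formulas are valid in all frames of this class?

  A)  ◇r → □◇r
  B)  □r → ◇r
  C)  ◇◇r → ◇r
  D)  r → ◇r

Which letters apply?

(A) axiom 5: valid iff R is euclidean. Such an R need not be euclidean — not valid.
(B) axiom D: valid iff R is serial. Such an R need not be serial — not valid.
(C) ◇◇r → ◇r is the dual of axiom 4; it is valid on a frame exactly when R is transitive. Such an R need not be transitive, so not valid.
(D) r → ◇r is the dual of axiom T, which corresponds to reflexivity. Such an R need not be reflexive — not valid.

none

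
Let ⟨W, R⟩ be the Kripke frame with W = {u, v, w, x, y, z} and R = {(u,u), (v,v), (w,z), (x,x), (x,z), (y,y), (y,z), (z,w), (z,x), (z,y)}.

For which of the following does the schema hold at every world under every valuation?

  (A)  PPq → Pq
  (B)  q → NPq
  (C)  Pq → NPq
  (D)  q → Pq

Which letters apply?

B

R is not reflexive: not w R w.
R is symmetric: every R-edge is matched by its reverse.
R is not transitive: w R z and z R w but not w R w.
R is not euclidean: z R w and z R x but not w R x.
(A) PPq → Pq is the dual of axiom 4; it is valid on a frame exactly when R is transitive. R is not transitive, so not valid.
(B) q → NPq is axiom B, which corresponds to symmetry. R is symmetric — valid.
(C) Pq → NPq (axiom 5) characterises the euclidean frames. R is not euclidean — not valid.
(D) q → Pq (the dual of axiom T) characterises the reflexive frames. R is not reflexive — not valid.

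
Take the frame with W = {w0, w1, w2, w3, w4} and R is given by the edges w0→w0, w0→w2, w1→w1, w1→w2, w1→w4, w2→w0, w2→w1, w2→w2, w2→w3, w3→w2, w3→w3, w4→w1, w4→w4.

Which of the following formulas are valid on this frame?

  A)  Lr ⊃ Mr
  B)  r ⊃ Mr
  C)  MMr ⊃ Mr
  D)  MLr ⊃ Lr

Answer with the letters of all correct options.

R is reflexive: each world relates to itself.
R is not transitive: w0 R w2 and w2 R w1 but not w0 R w1.
R is not euclidean: w1 R w2 and w1 R w4 but not w2 R w4.
R is serial: every world has an R-successor.
(A) Lr ⊃ Mr is axiom D; it is valid on a frame exactly when R is serial. R is serial, so valid.
(B) r ⊃ Mr is the dual of axiom T, which corresponds to reflexivity. R is reflexive — valid.
(C) the dual of axiom 4: valid iff R is transitive. R is not transitive — not valid.
(D) MLr ⊃ Lr (the dual of axiom 5) characterises the euclidean frames. R is not euclidean — not valid.

A, B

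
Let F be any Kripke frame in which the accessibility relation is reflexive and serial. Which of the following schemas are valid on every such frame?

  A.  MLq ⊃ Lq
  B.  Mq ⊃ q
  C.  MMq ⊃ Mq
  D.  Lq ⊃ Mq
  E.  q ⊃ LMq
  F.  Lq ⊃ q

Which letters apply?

D, F

(A) MLq ⊃ Lq is the dual of axiom 5; it is valid on a frame exactly when R is euclidean. Such an R need not be euclidean, so not valid.
(B) Mq ⊃ q is valid only on frames where every R-edge is a self-loop. Such an R need not be a subset of the identity — not valid.
(C) MMq ⊃ Mq is the dual of axiom 4; it is valid on a frame exactly when R is transitive. Such an R need not be transitive, so not valid.
(D) axiom D: valid iff R is serial. Every such R is serial — valid.
(E) axiom B: valid iff R is symmetric. Such an R need not be symmetric — not valid.
(F) Lq ⊃ q is axiom T; it is valid on a frame exactly when R is reflexive. Every such R is reflexive, so valid.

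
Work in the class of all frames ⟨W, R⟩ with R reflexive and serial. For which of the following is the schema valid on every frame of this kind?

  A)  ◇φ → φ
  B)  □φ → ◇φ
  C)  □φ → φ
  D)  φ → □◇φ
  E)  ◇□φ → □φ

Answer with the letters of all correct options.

B, C

(A) ◇φ → φ is the converse of T; it holds exactly when R ⊆ identity. Such an R need not be a subset of the identity — not valid.
(B) □φ → ◇φ is axiom D; it is valid on a frame exactly when R is serial. Every such R is serial, so valid.
(C) □φ → φ (axiom T) characterises the reflexive frames. Every such R is reflexive — valid.
(D) φ → □◇φ (axiom B) characterises the symmetric frames. Such an R need not be symmetric — not valid.
(E) ◇□φ → □φ (the dual of axiom 5) characterises the euclidean frames. Such an R need not be euclidean — not valid.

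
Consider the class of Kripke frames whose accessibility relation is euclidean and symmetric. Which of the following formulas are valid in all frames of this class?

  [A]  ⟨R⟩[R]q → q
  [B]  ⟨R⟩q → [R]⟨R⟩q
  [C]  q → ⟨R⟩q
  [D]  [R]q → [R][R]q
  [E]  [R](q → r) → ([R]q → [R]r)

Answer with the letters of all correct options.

A, B, D, E

A symmetric euclidean relation is transitive (uRv and vRw give vRu by symmetry, then uRw by the euclidean condition, applied at v).
(A) the dual of axiom B: valid iff R is symmetric. Every such R is symmetric — valid.
(B) axiom 5: valid iff R is euclidean. Every such R is euclidean — valid.
(C) q → ⟨R⟩q (the dual of axiom T) characterises the reflexive frames. Such an R need not be reflexive — not valid.
(D) [R]q → [R][R]q is axiom 4, which corresponds to transitivity. Every such R is transitive — valid.
(E) [R](q → r) → ([R]q → [R]r) is axiom K, valid on every Kripke frame — valid.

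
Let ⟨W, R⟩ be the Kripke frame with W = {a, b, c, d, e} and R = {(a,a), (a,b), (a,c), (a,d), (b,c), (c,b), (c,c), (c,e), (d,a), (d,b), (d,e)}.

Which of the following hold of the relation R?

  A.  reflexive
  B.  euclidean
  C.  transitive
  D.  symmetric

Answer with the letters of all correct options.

(A) not reflexive: not b R b.
(B) not euclidean: a R b and a R a but not b R a.
(C) not transitive: a R c and c R e but not a R e.
(D) not symmetric: a R b but not b R a.

none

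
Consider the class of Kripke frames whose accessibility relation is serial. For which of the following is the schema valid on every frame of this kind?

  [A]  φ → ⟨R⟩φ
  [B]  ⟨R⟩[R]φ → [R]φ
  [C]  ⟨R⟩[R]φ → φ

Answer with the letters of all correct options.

none

(A) φ → ⟨R⟩φ (the dual of axiom T) characterises the reflexive frames. Such an R need not be reflexive — not valid.
(B) ⟨R⟩[R]φ → [R]φ is the dual of axiom 5, which corresponds to the euclidean property. Such an R need not be euclidean — not valid.
(C) ⟨R⟩[R]φ → φ is the dual of axiom B; it is valid on a frame exactly when R is symmetric. Such an R need not be symmetric, so not valid.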